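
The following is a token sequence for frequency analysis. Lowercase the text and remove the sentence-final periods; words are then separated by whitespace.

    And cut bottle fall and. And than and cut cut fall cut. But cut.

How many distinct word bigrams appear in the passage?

12

14 tokens → 13 bigram windows in total.
Repeated bigrams (each contributes count−1 duplicates):
  and cut: 2
1 duplicate windows → 13 − 1 = 12 distinct.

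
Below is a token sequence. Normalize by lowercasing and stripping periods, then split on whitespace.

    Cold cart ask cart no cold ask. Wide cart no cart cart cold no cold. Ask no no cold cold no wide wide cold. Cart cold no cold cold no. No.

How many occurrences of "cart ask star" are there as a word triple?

Scanning the 29 overlapping trigram windows for "cart ask star":
  (none found)

0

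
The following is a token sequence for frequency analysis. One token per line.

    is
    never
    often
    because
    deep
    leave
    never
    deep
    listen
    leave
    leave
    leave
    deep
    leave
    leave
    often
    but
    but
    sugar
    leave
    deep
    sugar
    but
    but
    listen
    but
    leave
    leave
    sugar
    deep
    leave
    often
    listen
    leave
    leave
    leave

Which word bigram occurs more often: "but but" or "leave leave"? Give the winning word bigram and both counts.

"but but": 2 occurrences
"leave leave": 6 occurrences

"leave leave" (6 vs 2)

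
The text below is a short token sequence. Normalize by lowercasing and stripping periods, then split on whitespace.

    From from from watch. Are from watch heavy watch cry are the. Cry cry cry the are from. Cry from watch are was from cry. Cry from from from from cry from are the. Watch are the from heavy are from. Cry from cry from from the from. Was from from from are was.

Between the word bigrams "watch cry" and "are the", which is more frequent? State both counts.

"are the" (3 vs 1)

"watch cry": 1 occurrence
"are the": 3 occurrences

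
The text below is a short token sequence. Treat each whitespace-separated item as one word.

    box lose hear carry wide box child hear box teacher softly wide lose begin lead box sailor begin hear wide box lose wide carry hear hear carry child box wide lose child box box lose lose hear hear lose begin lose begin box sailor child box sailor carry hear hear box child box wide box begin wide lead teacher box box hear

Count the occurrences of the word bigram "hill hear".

Scanning the 61 overlapping bigram windows for "hill hear":
  (none found)

0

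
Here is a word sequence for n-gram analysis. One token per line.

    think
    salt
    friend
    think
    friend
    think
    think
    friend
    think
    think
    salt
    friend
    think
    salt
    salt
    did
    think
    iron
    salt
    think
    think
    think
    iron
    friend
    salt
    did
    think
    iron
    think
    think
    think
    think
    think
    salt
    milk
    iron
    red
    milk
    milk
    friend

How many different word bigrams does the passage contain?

20

40 tokens → 39 bigram windows in total.
Repeated bigrams (each contributes count−1 duplicates):
  think think: 8
  friend think: 4
  think salt: 4
  think iron: 3
  did think: 2
  salt did: 2
  salt friend: 2
  think friend: 2
19 duplicate windows → 39 − 19 = 20 distinct.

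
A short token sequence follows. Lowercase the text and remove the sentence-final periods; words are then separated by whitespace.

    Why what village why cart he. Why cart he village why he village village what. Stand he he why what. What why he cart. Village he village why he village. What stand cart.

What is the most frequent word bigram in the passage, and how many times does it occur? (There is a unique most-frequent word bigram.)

"he village", 4 times

Bigram frequencies (highest first):
  he village: 4
  village why: 3
  why he: 3
  why what: 2
  why cart: 2
  cart he: 2
  … (13 more, each ≤ 2)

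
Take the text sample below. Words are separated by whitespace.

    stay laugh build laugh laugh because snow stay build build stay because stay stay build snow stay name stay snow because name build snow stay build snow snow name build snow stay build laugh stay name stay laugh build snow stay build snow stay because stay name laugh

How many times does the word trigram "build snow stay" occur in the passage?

5

Scanning the 46 overlapping trigram windows for "build snow stay":
  position 15–17: build snow stay
  position 23–25: build snow stay
  position 30–32: build snow stay
  position 39–41: build snow stay
  position 42–44: build snow stay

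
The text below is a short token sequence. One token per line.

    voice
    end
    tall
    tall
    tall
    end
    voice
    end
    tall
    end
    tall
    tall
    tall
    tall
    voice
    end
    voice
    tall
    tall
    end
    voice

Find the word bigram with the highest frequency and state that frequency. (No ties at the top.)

"tall tall", 6 times

Bigram frequencies (highest first):
  tall tall: 6
  voice end: 3
  end tall: 3
  tall end: 3
  end voice: 3
  tall voice: 1
  … (1 more, each ≤ 1)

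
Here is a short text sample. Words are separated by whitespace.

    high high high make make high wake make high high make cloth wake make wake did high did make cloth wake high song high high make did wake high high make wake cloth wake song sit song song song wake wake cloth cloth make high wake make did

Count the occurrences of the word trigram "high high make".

4

Scanning the 46 overlapping trigram windows for "high high make":
  position 2–4: high high make
  position 9–11: high high make
  position 24–26: high high make
  position 29–31: high high make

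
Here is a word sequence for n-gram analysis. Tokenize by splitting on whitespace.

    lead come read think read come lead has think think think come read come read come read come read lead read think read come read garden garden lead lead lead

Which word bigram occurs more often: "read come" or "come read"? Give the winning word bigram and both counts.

"come read" (6 vs 5)

"read come": 5 occurrences
"come read": 6 occurrences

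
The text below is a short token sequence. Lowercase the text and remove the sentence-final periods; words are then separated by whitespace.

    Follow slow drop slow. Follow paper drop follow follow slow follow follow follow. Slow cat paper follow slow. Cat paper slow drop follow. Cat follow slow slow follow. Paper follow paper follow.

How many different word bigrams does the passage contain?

15

32 tokens → 31 bigram windows in total.
Repeated bigrams (each contributes count−1 duplicates):
  follow slow: 5
  follow follow: 3
  follow paper: 3
  paper follow: 3
  slow follow: 3
  cat paper: 2
  drop follow: 2
  slow cat: 2
  … (1 more repeated)
16 duplicate windows → 31 − 16 = 15 distinct.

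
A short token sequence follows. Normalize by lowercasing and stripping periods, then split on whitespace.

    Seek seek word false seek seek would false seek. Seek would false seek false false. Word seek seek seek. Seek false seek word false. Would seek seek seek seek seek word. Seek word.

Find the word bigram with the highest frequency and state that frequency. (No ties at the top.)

Bigram frequencies (highest first):
  seek seek: 10
  seek word: 4
  false seek: 4
  word false: 2
  seek would: 2
  would false: 2
  … (6 more, each ≤ 2)

"seek seek", 10 times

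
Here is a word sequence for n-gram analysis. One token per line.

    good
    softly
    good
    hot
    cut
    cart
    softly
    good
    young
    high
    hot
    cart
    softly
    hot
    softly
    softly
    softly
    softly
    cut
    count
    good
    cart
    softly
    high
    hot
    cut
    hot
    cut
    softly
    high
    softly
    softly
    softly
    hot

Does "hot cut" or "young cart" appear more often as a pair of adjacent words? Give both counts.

"hot cut" (3 vs 0)

"hot cut": 3 occurrences
"young cart": 0 occurrences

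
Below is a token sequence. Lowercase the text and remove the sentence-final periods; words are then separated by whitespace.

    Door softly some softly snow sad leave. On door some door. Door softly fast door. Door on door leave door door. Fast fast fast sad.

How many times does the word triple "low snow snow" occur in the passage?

0

Scanning the 23 overlapping trigram windows for "low snow snow":
  (none found)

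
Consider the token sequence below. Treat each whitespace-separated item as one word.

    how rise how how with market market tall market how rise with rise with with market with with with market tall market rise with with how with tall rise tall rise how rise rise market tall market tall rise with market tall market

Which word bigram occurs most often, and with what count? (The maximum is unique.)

Bigram frequencies (highest first):
  market tall: 5
  with market: 4
  tall market: 4
  rise with: 4
  with with: 4
  how rise: 3
  … (14 more, each ≤ 3)

"market tall", 5 times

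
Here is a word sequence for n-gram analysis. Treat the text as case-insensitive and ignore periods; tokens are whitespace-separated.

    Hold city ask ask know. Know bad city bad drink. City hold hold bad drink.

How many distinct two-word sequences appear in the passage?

15 tokens → 14 bigram windows in total.
Repeated bigrams (each contributes count−1 duplicates):
  bad drink: 2
1 duplicate windows → 14 − 1 = 13 distinct.

13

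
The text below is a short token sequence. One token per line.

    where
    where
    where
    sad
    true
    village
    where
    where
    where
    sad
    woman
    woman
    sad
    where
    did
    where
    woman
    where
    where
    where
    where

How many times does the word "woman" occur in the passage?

Scanning the 21 tokens for "woman":
  position 11: woman
  position 12: woman
  position 17: woman

3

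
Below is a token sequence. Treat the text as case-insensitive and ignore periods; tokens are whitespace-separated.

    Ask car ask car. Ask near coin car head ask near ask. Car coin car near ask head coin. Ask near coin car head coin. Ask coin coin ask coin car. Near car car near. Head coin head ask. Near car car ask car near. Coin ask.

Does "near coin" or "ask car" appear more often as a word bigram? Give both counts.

"ask car" (4 vs 3)

"near coin": 3 occurrences
"ask car": 4 occurrences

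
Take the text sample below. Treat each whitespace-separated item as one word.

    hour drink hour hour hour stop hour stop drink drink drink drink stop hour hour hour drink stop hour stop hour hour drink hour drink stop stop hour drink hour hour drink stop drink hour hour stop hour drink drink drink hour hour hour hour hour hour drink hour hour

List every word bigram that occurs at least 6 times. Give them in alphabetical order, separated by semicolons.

Bigram counts meeting the condition (at least 6 times):
  drink hour: 6
  hour drink: 8
  hour hour: 13
  stop hour: 6

drink hour; hour drink; hour hour; stop hour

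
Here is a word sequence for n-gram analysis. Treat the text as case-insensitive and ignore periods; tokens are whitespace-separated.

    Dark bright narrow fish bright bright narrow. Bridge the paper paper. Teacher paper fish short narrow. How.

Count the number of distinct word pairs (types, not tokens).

17 tokens → 16 bigram windows in total.
Repeated bigrams (each contributes count−1 duplicates):
  bright narrow: 2
1 duplicate windows → 16 − 1 = 15 distinct.

15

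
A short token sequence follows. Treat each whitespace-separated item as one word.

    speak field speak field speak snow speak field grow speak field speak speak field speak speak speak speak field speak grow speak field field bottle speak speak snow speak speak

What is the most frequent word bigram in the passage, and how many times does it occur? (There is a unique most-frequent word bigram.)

Bigram frequencies (highest first):
  speak field: 7
  speak speak: 6
  field speak: 5
  speak snow: 2
  snow speak: 2
  grow speak: 2
  … (5 more, each ≤ 1)

"speak field", 7 times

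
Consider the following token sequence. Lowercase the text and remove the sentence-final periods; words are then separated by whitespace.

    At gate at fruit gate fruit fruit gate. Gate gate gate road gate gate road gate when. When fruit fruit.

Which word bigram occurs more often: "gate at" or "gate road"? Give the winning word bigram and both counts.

"gate at": 1 occurrence
"gate road": 2 occurrences

"gate road" (2 vs 1)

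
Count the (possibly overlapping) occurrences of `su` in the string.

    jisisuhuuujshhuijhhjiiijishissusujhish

Sliding a length-2 window over the 38 characters (37 positions):
  position 5–6: su
  position 30–31: su
  position 32–33: su

3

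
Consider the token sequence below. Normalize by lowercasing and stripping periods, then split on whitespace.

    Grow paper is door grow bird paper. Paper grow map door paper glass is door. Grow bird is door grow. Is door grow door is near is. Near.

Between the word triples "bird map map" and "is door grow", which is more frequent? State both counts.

"is door grow" (4 vs 0)

"bird map map": 0 occurrences
"is door grow": 4 occurrences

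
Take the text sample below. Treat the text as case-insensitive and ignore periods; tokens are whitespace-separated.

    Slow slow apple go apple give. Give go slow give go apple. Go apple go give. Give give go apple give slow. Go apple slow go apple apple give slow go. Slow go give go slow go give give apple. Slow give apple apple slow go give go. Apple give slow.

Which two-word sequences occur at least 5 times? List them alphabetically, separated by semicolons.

give go; go apple; slow go

Bigram counts meeting the condition (at least 5 times):
  give go: 5
  go apple: 7
  slow go: 6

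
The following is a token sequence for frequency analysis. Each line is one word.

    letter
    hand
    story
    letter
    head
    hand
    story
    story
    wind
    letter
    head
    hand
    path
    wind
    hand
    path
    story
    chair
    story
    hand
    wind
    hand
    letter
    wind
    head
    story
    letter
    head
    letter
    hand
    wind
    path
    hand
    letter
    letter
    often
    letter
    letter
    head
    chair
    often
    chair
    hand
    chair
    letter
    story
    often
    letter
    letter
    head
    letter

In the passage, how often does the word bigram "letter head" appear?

Scanning the 50 overlapping bigram windows for "letter head":
  position 4–5: letter head
  position 10–11: letter head
  position 27–28: letter head
  position 38–39: letter head
  position 49–50: letter head

5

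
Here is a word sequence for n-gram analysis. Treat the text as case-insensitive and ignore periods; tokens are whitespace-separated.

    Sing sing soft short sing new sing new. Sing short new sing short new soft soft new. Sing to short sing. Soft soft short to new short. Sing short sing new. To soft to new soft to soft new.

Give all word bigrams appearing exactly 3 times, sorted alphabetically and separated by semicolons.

sing new; sing short

Bigram counts meeting the condition (exactly 3 times):
  sing new: 3
  sing short: 3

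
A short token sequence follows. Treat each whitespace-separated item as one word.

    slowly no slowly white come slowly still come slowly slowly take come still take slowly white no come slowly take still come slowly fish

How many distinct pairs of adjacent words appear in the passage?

24 tokens → 23 bigram windows in total.
Repeated bigrams (each contributes count−1 duplicates):
  come slowly: 4
  slowly take: 2
  slowly white: 2
  still come: 2
6 duplicate windows → 23 − 6 = 17 distinct.

17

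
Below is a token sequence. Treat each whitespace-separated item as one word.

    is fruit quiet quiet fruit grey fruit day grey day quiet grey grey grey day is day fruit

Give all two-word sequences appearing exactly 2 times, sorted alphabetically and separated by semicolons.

grey day; grey grey

Bigram counts meeting the condition (exactly 2 times):
  grey day: 2
  grey grey: 2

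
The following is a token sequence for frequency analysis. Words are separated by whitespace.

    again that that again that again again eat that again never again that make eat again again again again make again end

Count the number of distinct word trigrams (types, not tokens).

22 tokens → 20 trigram windows in total.
Repeated trigrams (each contributes count−1 duplicates):
  again again again: 2
1 duplicate windows → 20 − 1 = 19 distinct.

19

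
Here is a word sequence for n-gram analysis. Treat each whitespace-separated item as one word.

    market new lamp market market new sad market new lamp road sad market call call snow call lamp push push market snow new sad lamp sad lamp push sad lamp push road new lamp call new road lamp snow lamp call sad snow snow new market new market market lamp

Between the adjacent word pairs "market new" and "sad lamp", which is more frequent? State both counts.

"market new": 4 occurrences
"sad lamp": 3 occurrences

"market new" (4 vs 3)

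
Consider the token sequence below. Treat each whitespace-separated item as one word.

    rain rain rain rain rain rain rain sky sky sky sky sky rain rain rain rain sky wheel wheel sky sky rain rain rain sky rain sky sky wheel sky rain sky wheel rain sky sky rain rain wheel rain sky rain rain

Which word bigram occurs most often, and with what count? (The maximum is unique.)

"rain rain", 13 times

Bigram frequencies (highest first):
  rain rain: 13
  rain sky: 7
  sky sky: 7
  sky rain: 6
  sky wheel: 3
  wheel sky: 2
  … (3 more, each ≤ 2)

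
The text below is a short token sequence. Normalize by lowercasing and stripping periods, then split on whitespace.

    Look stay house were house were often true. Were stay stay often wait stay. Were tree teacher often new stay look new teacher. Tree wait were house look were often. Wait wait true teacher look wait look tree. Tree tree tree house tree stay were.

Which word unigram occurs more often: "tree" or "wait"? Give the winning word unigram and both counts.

"tree": 7 occurrences
"wait": 5 occurrences

"tree" (7 vs 5)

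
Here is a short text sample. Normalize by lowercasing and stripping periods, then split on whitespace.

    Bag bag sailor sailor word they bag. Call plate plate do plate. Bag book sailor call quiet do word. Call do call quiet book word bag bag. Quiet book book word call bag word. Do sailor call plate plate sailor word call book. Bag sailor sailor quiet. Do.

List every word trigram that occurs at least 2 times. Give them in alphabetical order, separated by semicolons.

bag sailor sailor; call plate plate

Trigram counts meeting the condition (at least 2 times):
  bag sailor sailor: 2
  call plate plate: 2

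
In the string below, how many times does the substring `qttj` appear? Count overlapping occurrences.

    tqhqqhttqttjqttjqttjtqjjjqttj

4

Sliding a length-4 window over the 29 characters (26 positions):
  position 9–12: qttj
  position 13–16: qttj
  position 17–20: qttj
  position 26–29: qttj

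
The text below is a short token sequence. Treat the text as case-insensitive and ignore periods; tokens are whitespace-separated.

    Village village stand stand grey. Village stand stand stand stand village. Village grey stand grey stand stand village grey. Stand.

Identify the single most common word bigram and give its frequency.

"stand stand", 5 times

Bigram frequencies (highest first):
  stand stand: 5
  grey stand: 3
  village village: 2
  village stand: 2
  stand grey: 2
  stand village: 2
  … (2 more, each ≤ 2)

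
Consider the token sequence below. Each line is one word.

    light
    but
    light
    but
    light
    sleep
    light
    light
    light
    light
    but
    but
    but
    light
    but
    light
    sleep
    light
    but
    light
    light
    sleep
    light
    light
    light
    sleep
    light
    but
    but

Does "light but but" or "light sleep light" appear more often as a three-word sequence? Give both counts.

"light but but": 2 occurrences
"light sleep light": 4 occurrences

"light sleep light" (4 vs 2)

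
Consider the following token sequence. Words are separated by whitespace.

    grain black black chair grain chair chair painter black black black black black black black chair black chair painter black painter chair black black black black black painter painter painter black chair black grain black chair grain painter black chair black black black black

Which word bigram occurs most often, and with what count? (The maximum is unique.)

"black black", 14 times

Bigram frequencies (highest first):
  black black: 14
  black chair: 6
  painter black: 4
  chair black: 4
  grain black: 2
  chair grain: 2
  … (8 more, each ≤ 2)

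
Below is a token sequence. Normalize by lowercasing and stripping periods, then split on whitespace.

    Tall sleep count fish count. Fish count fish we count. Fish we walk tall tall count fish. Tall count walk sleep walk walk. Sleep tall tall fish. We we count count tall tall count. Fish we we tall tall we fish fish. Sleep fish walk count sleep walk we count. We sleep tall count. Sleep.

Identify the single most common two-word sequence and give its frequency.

Bigram frequencies (highest first):
  count fish: 6
  fish we: 4
  tall tall: 4
  tall count: 4
  we count: 3
  fish count: 2
  … (26 more, each ≤ 2)

"count fish", 6 times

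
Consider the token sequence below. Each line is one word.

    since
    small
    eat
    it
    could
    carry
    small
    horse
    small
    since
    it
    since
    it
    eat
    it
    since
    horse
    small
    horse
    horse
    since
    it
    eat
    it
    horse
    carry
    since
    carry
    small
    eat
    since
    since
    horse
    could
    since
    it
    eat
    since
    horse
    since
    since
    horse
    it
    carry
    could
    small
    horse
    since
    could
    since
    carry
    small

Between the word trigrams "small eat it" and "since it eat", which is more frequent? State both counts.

"since it eat" (3 vs 1)

"small eat it": 1 occurrence
"since it eat": 3 occurrences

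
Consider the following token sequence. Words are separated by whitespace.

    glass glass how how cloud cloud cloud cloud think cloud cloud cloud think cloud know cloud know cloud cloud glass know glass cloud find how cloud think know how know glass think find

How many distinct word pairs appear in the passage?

20

33 tokens → 32 bigram windows in total.
Repeated bigrams (each contributes count−1 duplicates):
  cloud cloud: 6
  cloud think: 3
  cloud know: 2
  how cloud: 2
  know cloud: 2
  know glass: 2
  think cloud: 2
12 duplicate windows → 32 − 12 = 20 distinct.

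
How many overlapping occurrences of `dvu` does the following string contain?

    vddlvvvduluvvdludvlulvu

Sliding a length-3 window over the 23 characters (21 positions):
  (no match at any position)

0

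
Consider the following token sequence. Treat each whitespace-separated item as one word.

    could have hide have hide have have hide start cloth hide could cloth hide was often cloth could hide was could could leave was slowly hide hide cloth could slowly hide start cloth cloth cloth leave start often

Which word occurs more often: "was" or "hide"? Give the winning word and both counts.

"hide" (9 vs 3)

"was": 3 occurrences
"hide": 9 occurrences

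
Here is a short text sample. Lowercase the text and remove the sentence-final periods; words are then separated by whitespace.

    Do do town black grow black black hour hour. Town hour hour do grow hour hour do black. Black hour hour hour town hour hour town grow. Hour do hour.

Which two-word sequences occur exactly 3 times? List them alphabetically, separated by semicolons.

hour do; hour town

Bigram counts meeting the condition (exactly 3 times):
  hour do: 3
  hour town: 3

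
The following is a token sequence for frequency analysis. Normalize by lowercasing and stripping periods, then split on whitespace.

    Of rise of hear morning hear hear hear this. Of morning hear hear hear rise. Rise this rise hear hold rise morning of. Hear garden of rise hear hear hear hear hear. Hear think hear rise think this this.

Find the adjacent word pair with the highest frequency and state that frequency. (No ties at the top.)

"hear hear", 9 times

Bigram frequencies (highest first):
  hear hear: 9
  of rise: 2
  of hear: 2
  morning hear: 2
  hear rise: 2
  rise hear: 2
  … (19 more, each ≤ 1)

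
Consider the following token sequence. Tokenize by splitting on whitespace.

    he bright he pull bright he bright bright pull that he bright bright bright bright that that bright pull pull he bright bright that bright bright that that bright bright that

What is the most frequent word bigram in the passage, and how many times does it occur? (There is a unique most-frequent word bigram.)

Bigram frequencies (highest first):
  bright bright: 7
  he bright: 4
  bright that: 4
  that bright: 3
  bright he: 2
  bright pull: 2
  … (7 more, each ≤ 2)

"bright bright", 7 times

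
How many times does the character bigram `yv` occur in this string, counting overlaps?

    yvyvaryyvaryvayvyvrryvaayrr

Sliding a length-2 window over the 27 characters (26 positions):
  position 1–2: yv
  position 3–4: yv
  position 8–9: yv
  position 12–13: yv
  position 15–16: yv
  position 17–18: yv
  position 21–22: yv

7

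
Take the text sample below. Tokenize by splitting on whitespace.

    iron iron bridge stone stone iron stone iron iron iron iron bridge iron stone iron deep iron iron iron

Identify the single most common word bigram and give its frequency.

"iron iron", 6 times

Bigram frequencies (highest first):
  iron iron: 6
  stone iron: 3
  iron bridge: 2
  iron stone: 2
  bridge stone: 1
  stone stone: 1
  … (3 more, each ≤ 1)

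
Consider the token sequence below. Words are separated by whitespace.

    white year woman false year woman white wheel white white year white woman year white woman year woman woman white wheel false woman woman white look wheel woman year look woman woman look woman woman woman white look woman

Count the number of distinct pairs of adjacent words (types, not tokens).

39 tokens → 38 bigram windows in total.
Repeated bigrams (each contributes count−1 duplicates):
  woman woman: 5
  woman white: 4
  look woman: 3
  woman year: 3
  year woman: 3
  white look: 2
  white wheel: 2
  white woman: 2
  … (2 more repeated)
18 duplicate windows → 38 − 18 = 20 distinct.

20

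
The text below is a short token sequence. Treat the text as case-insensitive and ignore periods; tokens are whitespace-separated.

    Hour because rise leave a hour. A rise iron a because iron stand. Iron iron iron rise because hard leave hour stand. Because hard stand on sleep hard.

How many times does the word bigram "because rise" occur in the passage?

1

Scanning the 27 overlapping bigram windows for "because rise":
  position 2–3: because rise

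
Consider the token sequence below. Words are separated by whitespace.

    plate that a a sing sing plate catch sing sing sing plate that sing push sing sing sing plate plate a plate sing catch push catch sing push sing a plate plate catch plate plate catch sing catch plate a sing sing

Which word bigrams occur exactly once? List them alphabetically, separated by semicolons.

Bigram counts meeting the condition (exactly once):
  a a: 1
  catch push: 1
  plate sing: 1
  push catch: 1
  sing a: 1
  that a: 1
  that sing: 1

a a; catch push; plate sing; push catch; sing a; that a; that sing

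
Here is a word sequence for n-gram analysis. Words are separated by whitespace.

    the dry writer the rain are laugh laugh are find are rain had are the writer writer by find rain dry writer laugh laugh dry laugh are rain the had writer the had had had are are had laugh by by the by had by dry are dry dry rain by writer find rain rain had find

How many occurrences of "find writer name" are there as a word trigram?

Scanning the 55 overlapping trigram windows for "find writer name":
  (none found)

0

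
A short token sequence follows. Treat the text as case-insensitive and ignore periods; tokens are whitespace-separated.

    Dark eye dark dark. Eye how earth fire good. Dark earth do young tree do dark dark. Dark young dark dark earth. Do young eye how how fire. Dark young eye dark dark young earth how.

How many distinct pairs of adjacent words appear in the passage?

36 tokens → 35 bigram windows in total.
Repeated bigrams (each contributes count−1 duplicates):
  dark dark: 5
  dark young: 3
  dark earth: 2
  dark eye: 2
  do young: 2
  earth do: 2
  eye dark: 2
  eye how: 2
  … (1 more repeated)
13 duplicate windows → 35 − 13 = 22 distinct.

22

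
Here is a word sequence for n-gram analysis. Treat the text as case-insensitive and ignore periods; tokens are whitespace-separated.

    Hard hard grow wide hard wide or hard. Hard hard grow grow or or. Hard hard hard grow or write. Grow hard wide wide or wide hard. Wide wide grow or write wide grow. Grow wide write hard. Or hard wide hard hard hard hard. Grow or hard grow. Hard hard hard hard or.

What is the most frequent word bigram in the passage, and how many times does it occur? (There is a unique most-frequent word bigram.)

Bigram frequencies (highest first):
  hard hard: 11
  hard grow: 5
  hard wide: 4
  or hard: 4
  grow or: 4
  wide hard: 3
  … (14 more, each ≤ 2)

"hard hard", 11 times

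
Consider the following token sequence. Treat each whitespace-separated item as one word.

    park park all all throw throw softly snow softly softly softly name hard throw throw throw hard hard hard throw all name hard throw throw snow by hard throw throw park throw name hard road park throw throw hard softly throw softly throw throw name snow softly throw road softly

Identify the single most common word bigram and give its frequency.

Bigram frequencies (highest first):
  throw throw: 7
  hard throw: 4
  name hard: 3
  softly throw: 3
  throw softly: 2
  snow softly: 2
  … (23 more, each ≤ 2)

"throw throw", 7 times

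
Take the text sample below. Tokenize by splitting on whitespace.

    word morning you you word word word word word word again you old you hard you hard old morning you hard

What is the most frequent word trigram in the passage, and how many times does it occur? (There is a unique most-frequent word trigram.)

Trigram frequencies (highest first):
  word word word: 4
  word morning you: 1
  morning you you: 1
  you you word: 1
  you word word: 1
  word word again: 1
  … (10 more, each ≤ 1)

"word word word", 4 times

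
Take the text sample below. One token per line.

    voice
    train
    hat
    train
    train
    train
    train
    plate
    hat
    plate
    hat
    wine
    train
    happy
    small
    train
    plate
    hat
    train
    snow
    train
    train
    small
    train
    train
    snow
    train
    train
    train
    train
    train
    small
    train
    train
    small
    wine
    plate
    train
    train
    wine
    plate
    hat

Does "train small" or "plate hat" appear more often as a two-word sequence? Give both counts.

"plate hat" (4 vs 3)

"train small": 3 occurrences
"plate hat": 4 occurrences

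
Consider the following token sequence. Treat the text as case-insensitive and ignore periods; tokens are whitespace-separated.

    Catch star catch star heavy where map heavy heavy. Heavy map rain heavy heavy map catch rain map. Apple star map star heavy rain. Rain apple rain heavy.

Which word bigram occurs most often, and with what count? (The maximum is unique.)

Bigram frequencies (highest first):
  heavy heavy: 3
  catch star: 2
  star heavy: 2
  heavy map: 2
  rain heavy: 2
  star catch: 1
  … (15 more, each ≤ 1)

"heavy heavy", 3 times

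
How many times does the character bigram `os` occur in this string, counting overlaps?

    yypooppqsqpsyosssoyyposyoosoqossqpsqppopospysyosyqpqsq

Sliding a length-2 window over the 54 characters (53 positions):
  position 14–15: os
  position 22–23: os
  position 26–27: os
  position 30–31: os
  position 41–42: os
  position 47–48: os

6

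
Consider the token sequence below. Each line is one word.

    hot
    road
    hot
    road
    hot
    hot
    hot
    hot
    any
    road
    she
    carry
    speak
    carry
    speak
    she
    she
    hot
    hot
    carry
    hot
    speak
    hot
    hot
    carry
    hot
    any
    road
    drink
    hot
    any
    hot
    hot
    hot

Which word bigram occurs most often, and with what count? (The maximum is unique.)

Bigram frequencies (highest first):
  hot hot: 7
  hot any: 3
  hot road: 2
  road hot: 2
  any road: 2
  carry speak: 2
  … (13 more, each ≤ 2)

"hot hot", 7 times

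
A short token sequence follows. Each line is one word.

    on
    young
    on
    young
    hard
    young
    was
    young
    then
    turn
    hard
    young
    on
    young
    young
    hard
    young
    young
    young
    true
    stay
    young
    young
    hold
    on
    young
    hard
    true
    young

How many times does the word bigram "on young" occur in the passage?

4

Scanning the 28 overlapping bigram windows for "on young":
  position 1–2: on young
  position 3–4: on young
  position 13–14: on young
  position 25–26: on young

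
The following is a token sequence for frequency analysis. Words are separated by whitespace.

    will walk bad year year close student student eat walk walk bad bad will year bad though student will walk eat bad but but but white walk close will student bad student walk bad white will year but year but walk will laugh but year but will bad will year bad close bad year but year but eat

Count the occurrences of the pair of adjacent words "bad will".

2

Scanning the 57 overlapping bigram windows for "bad will":
  position 13–14: bad will
  position 48–49: bad will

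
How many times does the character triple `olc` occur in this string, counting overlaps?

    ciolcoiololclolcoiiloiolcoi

Sliding a length-3 window over the 27 characters (25 positions):
  position 3–5: olc
  position 10–12: olc
  position 14–16: olc
  position 23–25: olc

4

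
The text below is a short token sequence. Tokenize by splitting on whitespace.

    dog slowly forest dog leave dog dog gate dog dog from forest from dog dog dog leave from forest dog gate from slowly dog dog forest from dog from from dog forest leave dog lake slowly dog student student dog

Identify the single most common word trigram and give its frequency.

Trigram frequencies (highest first):
  forest from dog: 2
  dog slowly forest: 1
  slowly forest dog: 1
  forest dog leave: 1
  dog leave dog: 1
  leave dog dog: 1
  … (31 more, each ≤ 1)

"forest from dog", 2 times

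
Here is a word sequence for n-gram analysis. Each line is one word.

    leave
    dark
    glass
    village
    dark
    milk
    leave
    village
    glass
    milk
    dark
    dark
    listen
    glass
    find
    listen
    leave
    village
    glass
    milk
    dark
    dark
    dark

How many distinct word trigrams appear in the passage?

17

23 tokens → 21 trigram windows in total.
Repeated trigrams (each contributes count−1 duplicates):
  glass milk dark: 2
  leave village glass: 2
  milk dark dark: 2
  village glass milk: 2
4 duplicate windows → 21 − 4 = 17 distinct.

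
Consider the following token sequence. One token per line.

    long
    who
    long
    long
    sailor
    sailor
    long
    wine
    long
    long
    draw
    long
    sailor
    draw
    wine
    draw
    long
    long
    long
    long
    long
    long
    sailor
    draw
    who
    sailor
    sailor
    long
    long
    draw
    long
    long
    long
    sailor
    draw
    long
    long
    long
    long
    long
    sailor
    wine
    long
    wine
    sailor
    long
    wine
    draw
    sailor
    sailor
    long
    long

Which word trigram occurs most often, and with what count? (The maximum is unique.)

Trigram frequencies (highest first):
  long long long: 8
  long long sailor: 4
  sailor sailor long: 3
  long sailor draw: 3
  draw long long: 3
  sailor long wine: 2
  … (24 more, each ≤ 2)

"long long long", 8 times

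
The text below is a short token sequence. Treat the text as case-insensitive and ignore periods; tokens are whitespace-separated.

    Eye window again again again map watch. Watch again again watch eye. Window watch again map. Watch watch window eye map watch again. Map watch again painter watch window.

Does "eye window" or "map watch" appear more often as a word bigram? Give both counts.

"map watch" (4 vs 2)

"eye window": 2 occurrences
"map watch": 4 occurrences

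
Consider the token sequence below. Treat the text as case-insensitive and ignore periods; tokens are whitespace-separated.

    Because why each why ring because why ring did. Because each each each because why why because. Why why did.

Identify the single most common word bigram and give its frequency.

"because why", 4 times

Bigram frequencies (highest first):
  because why: 4
  why ring: 2
  each each: 2
  why why: 2
  why each: 1
  each why: 1
  … (7 more, each ≤ 1)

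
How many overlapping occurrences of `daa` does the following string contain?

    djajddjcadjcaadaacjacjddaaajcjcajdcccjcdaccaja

Sliding a length-3 window over the 46 characters (44 positions):
  position 15–17: daa
  position 24–26: daa

2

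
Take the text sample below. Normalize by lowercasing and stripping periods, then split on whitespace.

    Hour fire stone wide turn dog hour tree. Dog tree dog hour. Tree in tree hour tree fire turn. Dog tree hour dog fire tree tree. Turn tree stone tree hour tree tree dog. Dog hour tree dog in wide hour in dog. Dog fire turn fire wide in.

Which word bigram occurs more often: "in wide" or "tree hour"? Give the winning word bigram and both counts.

"tree hour" (3 vs 1)

"in wide": 1 occurrence
"tree hour": 3 occurrences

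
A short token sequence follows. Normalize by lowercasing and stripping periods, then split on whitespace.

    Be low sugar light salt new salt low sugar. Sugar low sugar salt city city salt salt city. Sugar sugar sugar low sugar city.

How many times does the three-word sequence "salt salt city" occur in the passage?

Scanning the 22 overlapping trigram windows for "salt salt city":
  position 16–18: salt salt city

1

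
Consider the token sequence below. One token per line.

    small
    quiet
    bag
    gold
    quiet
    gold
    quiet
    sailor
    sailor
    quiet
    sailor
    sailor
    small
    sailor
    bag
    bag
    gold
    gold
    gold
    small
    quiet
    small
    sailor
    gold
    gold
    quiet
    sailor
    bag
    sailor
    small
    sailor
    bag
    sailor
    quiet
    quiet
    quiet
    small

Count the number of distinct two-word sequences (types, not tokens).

18

37 tokens → 36 bigram windows in total.
Repeated bigrams (each contributes count−1 duplicates):
  gold gold: 3
  gold quiet: 3
  quiet sailor: 3
  sailor bag: 3
  small sailor: 3
  bag gold: 2
  bag sailor: 2
  quiet quiet: 2
  … (5 more repeated)
18 duplicate windows → 36 − 18 = 18 distinct.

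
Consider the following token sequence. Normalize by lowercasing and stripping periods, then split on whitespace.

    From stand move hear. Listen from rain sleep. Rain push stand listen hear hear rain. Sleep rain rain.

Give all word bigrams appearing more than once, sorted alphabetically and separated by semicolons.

Bigram counts meeting the condition (more than once):
  rain sleep: 2
  sleep rain: 2

rain sleep; sleep rain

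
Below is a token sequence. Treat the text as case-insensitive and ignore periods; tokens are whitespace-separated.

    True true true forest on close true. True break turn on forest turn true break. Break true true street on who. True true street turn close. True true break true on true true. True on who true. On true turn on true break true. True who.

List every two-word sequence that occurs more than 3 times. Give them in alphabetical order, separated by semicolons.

true break; true true

Bigram counts meeting the condition (more than 3 times):
  true break: 4
  true true: 9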